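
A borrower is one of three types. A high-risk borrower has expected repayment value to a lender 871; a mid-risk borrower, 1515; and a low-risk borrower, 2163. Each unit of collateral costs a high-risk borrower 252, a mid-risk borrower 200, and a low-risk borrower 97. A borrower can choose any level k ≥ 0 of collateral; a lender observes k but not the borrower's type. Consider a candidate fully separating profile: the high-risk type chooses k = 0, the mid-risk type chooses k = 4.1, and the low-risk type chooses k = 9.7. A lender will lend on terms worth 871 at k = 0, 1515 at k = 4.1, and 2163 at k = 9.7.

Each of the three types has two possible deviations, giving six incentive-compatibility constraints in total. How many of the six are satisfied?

High-risk (own payoff 871): to k=4.1 gives 1515 − 252×4.1 = 481.8 → no gain ✓; to k=9.7 gives 2163 − 252×9.7 = -281.4 → no gain ✓.
Mid-risk (own payoff 1515 − 200×4.1 = 695): to k=0 gives 871 → profitable ✗; to k=9.7 gives 2163 − 200×9.7 = 223 → no gain ✓.
Low-risk (own payoff 2163 − 97×9.7 = 1222.1): to k=0 gives 871 → no gain ✓; to k=4.1 gives 1515 − 97×4.1 = 1117.3 → no gain ✓.
5 of the 6 constraints hold; not an equilibrium.

5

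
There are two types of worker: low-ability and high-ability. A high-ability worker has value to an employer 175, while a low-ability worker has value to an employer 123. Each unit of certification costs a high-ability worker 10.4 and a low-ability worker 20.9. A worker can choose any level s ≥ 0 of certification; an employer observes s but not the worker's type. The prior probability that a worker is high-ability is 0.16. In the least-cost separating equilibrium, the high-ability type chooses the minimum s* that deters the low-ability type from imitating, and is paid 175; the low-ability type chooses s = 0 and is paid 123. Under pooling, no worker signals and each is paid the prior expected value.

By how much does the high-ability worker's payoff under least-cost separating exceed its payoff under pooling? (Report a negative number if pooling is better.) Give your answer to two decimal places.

Least-cost separating signal: s* solves 123 = 175 − 20.9·s*, so s* = (175 − 123)/20.9 ≈ 2.4880.
High-ability type's separating payoff: 175 − 10.4 × s* = 175 − 10.4 × (175 − 123)/20.9 = 175 − 540.8/20.9 ≈ 149.1244.
Pooling payoff: 0.16 × 175 + 0.84 × 123 = 131.32.
Difference: 149.1244 − 131.32 = 17.8044, i.e. 17.80 to two decimal places.
The high-ability type prefers to separate.

17.80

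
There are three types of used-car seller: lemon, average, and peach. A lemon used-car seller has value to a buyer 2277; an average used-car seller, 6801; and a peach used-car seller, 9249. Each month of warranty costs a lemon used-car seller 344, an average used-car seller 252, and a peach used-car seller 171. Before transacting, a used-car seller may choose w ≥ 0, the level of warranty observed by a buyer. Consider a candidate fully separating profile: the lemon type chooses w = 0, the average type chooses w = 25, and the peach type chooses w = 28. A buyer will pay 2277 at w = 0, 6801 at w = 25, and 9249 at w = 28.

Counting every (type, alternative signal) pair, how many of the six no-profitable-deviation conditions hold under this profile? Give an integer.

4

Average (own payoff 6801 − 252×25 = 501): to w=0 gives 2277 → profitable ✗; to w=28 gives 9249 − 252×28 = 2193 → profitable ✗.
Peach (own payoff 9249 − 171×28 = 4461): to w=0 gives 2277 → no gain ✓; to w=25 gives 6801 − 171×25 = 2526 → no gain ✓.
Lemon (own payoff 2277): to w=25 gives 6801 − 344×25 = -1799 → no gain ✓; to w=28 gives 9249 − 344×28 = -383 → no gain ✓.
4 of the 6 constraints hold; not an equilibrium.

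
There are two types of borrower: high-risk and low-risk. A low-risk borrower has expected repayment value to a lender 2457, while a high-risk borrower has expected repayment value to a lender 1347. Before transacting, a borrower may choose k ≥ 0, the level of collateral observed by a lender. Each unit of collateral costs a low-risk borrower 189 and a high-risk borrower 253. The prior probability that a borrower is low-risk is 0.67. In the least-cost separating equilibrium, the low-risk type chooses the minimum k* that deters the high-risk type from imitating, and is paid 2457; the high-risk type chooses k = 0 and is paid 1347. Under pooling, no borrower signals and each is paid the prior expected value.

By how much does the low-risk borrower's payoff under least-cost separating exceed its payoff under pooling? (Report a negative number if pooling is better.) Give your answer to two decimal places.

-462.91

Least-cost separating signal: k* solves 1347 = 2457 − 253·k*, so k* = (2457 − 1347)/253 ≈ 4.3874.
Low-risk type's separating payoff: 2457 − 189 × k* = 2457 − 189 × (2457 − 1347)/253 = 2457 − 209790/253 ≈ 1627.7905.
Pooling payoff: 0.67 × 2457 + 0.33 × 1347 = 2090.7.
Difference: 1627.7905 − 2090.7 = -462.9095, i.e. -462.91 to two decimal places.
The low-risk type would prefer the pooling outcome.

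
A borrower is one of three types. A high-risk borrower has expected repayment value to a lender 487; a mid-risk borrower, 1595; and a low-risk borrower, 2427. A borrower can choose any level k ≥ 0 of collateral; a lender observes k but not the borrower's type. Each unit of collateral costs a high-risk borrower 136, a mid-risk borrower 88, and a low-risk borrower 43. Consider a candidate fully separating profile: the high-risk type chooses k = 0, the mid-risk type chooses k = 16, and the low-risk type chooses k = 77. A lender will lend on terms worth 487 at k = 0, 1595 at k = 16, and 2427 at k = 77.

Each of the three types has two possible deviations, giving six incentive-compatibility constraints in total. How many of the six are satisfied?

High-risk (own payoff 487): to k=16 gives 1595 − 136×16 = -581 → no gain ✓; to k=77 gives 2427 − 136×77 = -8045 → no gain ✓.
Mid-risk (own payoff 1595 − 88×16 = 187): to k=0 gives 487 → profitable ✗; to k=77 gives 2427 − 88×77 = -4349 → no gain ✓.
Low-risk (own payoff 2427 − 43×77 = -884): to k=0 gives 487 → profitable ✗; to k=16 gives 1595 − 43×16 = 907 → profitable ✗.
3 of the 6 constraints hold; not an equilibrium.

3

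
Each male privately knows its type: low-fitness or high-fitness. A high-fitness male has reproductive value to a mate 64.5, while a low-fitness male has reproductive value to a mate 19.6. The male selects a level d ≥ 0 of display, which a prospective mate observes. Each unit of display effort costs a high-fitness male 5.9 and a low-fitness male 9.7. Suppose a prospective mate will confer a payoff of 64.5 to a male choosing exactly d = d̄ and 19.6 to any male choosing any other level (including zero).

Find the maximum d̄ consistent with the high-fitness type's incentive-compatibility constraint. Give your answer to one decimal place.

Choosing d̄ yields the high-fitness type 64.5 − 5.9·d̄; choosing zero yields 19.6.
The high-fitness type is indifferent at 64.5 − 5.9·d̄ = 19.6, i.e. d̄ = (64.5 − 19.6) / 5.9 ≈ 7.6.
For any d̄ above 7.6 the high-fitness type would rather pool at zero, so separation collapses.

7.6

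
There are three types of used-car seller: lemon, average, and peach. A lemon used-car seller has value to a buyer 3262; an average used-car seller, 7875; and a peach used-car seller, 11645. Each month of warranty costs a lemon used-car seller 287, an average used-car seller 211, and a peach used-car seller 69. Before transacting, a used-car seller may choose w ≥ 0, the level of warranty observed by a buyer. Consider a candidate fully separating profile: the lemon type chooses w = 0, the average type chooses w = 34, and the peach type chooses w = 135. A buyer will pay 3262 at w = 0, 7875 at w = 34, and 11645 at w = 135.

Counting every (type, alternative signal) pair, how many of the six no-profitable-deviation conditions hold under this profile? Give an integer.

3

Average (own payoff 7875 − 211×34 = 701): to w=0 gives 3262 → profitable ✗; to w=135 gives 11645 − 211×135 = -16840 → no gain ✓.
Peach (own payoff 11645 − 69×135 = 2330): to w=0 gives 3262 → profitable ✗; to w=34 gives 7875 − 69×34 = 5529 → profitable ✗.
Lemon (own payoff 3262): to w=34 gives 7875 − 287×34 = -1883 → no gain ✓; to w=135 gives 11645 − 287×135 = -27100 → no gain ✓.
3 of the 6 constraints hold; not an equilibrium.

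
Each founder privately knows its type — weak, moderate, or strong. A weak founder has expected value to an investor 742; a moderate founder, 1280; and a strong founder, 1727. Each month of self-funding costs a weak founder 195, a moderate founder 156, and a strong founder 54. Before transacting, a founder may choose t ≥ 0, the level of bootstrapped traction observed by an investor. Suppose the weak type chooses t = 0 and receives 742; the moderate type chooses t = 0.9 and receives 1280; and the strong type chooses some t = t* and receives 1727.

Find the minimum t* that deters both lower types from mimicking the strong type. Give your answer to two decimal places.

5.05

Moderate type (on-path payoff 1280 − 156×0.9 = 1139.6) won't mimic when 1139.6 ≥ 1727 − 156·t*, i.e. t* ≥ 3.77.
Weak type (on-path payoff 742) won't mimic when 742 ≥ 1727 − 195·t*, i.e. t* ≥ 5.05.
Both must hold, so t* = max(5.05, 3.77) = 5.05. The weak type's constraint binds.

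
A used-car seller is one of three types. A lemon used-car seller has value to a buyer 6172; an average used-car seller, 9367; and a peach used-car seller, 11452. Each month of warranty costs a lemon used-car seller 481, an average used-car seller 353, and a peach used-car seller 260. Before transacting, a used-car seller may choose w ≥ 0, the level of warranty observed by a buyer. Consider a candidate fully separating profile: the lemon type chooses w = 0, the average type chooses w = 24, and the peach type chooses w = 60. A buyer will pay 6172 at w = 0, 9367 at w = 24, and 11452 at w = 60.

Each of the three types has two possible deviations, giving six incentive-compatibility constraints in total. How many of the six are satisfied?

Peach (own payoff 11452 − 260×60 = -4148): to w=0 gives 6172 → profitable ✗; to w=24 gives 9367 − 260×24 = 3127 → profitable ✗.
Average (own payoff 9367 − 353×24 = 895): to w=0 gives 6172 → profitable ✗; to w=60 gives 11452 − 353×60 = -9728 → no gain ✓.
Lemon (own payoff 6172): to w=24 gives 9367 − 481×24 = -2177 → no gain ✓; to w=60 gives 11452 − 481×60 = -17408 → no gain ✓.
3 of the 6 constraints hold; not an equilibrium.

3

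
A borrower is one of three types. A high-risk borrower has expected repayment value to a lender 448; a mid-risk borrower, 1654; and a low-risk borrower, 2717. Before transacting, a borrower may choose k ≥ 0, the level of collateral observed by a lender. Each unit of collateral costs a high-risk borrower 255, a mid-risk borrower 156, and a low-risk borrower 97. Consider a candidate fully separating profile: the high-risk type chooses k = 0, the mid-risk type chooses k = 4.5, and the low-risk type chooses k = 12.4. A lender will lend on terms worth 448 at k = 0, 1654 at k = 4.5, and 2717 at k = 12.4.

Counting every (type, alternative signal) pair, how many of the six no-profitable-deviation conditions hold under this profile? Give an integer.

5

High-risk (own payoff 448): to k=4.5 gives 1654 − 255×4.5 = 506.5 → profitable ✗; to k=12.4 gives 2717 − 255×12.4 = -445 → no gain ✓.
Mid-risk (own payoff 1654 − 156×4.5 = 952): to k=0 gives 448 → no gain ✓; to k=12.4 gives 2717 − 156×12.4 = 782.6 → no gain ✓.
Low-risk (own payoff 2717 − 97×12.4 = 1514.2): to k=0 gives 448 → no gain ✓; to k=4.5 gives 1654 − 97×4.5 = 1217.5 → no gain ✓.
5 of the 6 constraints hold; not an equilibrium.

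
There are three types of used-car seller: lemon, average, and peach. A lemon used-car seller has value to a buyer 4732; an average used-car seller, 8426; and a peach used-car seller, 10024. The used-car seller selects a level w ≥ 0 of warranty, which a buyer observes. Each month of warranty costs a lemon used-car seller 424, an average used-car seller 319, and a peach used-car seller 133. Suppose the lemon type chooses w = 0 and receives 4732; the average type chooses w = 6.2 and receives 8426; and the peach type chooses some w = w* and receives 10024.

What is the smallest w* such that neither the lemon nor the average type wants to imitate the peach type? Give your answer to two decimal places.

12.48

Average type (on-path payoff 8426 − 319×6.2 = 6448.2) won't mimic when 6448.2 ≥ 10024 − 319·w*, i.e. w* ≥ 11.21.
Lemon type (on-path payoff 4732) won't mimic when 4732 ≥ 10024 − 424·w*, i.e. w* ≥ 12.48.
Both must hold, so w* = max(12.48, 11.21) = 12.48. The lemon type's constraint binds.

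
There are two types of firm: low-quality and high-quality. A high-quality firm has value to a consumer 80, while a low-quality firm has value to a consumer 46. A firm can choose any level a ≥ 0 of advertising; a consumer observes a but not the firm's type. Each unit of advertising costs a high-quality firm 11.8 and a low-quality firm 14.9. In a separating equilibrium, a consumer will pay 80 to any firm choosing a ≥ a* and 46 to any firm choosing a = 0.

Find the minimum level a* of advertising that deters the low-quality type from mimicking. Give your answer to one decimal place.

A low-quality firm choosing a = 0 receives 46.
Imitating at a* instead would pay 80 at cost 14.9·a*, netting 80 − 14.9·a*.
Indifference: 46 = 80 − 14.9·a*, so a* = (80 − 46) / 14.9 ≈ 2.3.
At a* the low-quality type's incentive constraint just binds; the high-quality type strictly prefers a* since its per-unit cost is lower.

2.3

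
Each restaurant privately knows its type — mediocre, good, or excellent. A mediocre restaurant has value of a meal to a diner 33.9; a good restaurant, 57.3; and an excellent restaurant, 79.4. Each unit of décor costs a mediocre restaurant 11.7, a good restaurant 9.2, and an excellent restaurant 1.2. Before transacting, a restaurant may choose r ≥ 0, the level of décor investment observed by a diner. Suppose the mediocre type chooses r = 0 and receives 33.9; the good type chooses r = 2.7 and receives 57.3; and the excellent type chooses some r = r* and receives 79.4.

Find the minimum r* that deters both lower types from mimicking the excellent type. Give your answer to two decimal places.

5.10

Mediocre type (on-path payoff 33.9) won't mimic when 33.9 ≥ 79.4 − 11.7·r*, i.e. r* ≥ 3.89.
Good type (on-path payoff 57.3 − 9.2×2.7 = 32.46) won't mimic when 32.46 ≥ 79.4 − 9.2·r*, i.e. r* ≥ 5.10.
Both must hold, so r* = max(3.89, 5.10) = 5.10. The good type's constraint binds.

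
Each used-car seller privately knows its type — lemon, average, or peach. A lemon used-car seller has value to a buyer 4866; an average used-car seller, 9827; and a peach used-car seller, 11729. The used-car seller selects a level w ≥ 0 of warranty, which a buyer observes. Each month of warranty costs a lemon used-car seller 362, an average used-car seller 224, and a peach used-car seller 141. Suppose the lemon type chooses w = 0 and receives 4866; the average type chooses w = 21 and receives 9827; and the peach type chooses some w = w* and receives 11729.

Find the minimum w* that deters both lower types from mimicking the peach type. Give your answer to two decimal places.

29.49

Lemon type (on-path payoff 4866) won't mimic when 4866 ≥ 11729 − 362·w*, i.e. w* ≥ 18.96.
Average type (on-path payoff 9827 − 224×21 = 5123) won't mimic when 5123 ≥ 11729 − 224·w*, i.e. w* ≥ 29.49.
Both must hold, so w* = max(18.96, 29.49) = 29.49. The average type's constraint binds.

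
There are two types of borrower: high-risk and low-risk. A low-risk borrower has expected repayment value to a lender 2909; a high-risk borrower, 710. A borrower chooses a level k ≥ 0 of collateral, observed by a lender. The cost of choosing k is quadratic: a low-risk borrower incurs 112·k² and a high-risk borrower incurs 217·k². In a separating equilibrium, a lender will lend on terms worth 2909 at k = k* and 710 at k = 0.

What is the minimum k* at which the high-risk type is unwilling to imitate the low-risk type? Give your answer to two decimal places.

3.18

The high-risk type at k = 0 receives 710; imitating at k* yields 2909 − 217·k*².
Indifference: 710 = 2909 − 217·k*², so k*² = (2909 − 710) / 217 ≈ 10.1336.
k* = √10.1336 ≈ 3.18.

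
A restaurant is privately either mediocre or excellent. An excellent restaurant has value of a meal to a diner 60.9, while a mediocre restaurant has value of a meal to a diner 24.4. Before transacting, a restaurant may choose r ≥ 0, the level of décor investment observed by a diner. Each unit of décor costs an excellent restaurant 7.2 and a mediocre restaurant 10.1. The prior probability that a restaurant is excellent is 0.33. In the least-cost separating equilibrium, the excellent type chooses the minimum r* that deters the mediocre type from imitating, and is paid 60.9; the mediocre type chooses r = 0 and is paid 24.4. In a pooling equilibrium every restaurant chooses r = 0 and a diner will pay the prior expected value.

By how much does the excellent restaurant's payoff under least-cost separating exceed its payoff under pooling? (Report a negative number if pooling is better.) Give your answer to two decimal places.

Least-cost separating signal: r* solves 24.4 = 60.9 − 10.1·r*, so r* = (60.9 − 24.4)/10.1 ≈ 3.6139.
Excellent type's separating payoff: 60.9 − 7.2 × r* = 60.9 − 7.2 × (60.9 − 24.4)/10.1 = 60.9 − 262.8/10.1 ≈ 34.8802.
Pooling payoff: 0.33 × 60.9 + 0.67 × 24.4 = 36.445.
Difference: 34.8802 − 36.445 = -1.5648, i.e. -1.56 to two decimal places.
The excellent type would prefer the pooling outcome.

-1.56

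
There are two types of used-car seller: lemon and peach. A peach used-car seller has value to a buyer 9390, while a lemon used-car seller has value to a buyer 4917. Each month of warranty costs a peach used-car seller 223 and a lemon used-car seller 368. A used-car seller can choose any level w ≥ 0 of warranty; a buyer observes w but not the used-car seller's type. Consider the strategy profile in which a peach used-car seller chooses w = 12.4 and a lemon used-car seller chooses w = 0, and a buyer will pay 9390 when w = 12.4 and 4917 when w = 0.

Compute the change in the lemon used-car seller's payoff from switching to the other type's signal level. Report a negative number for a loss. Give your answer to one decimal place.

-90.2

Playing w = 0 the lemon used-car seller receives 4917.
Deviating to w = 12.4 brings payment 9390 at cost 368 × 12.4 = 4563.2, netting 4826.8.
Gain from deviating: 4826.8 − 4917 = -90.2.
The gain is negative, so the lemon type's incentive-compatibility constraint is satisfied.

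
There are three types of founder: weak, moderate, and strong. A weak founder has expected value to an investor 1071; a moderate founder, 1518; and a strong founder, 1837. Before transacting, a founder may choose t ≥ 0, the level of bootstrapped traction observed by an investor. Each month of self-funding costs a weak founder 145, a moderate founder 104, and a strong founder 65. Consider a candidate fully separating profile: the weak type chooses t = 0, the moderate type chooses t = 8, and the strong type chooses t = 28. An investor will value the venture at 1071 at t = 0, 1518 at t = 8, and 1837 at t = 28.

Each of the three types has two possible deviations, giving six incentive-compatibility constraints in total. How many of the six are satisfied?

Weak (own payoff 1071): to t=8 gives 1518 − 145×8 = 358 → no gain ✓; to t=28 gives 1837 − 145×28 = -2223 → no gain ✓.
Moderate (own payoff 1518 − 104×8 = 686): to t=0 gives 1071 → profitable ✗; to t=28 gives 1837 − 104×28 = -1075 → no gain ✓.
Strong (own payoff 1837 − 65×28 = 17): to t=0 gives 1071 → profitable ✗; to t=8 gives 1518 − 65×8 = 998 → profitable ✗.
3 of the 6 constraints hold; not an equilibrium.

3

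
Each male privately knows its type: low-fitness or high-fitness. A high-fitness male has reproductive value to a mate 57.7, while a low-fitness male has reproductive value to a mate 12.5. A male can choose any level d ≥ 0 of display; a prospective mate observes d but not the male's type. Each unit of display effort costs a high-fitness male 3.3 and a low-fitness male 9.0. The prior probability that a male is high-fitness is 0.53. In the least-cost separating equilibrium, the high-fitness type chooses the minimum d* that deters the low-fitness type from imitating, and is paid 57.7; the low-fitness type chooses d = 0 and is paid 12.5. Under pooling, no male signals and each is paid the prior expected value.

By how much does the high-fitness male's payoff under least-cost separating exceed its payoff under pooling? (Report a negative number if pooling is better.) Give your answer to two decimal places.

Least-cost separating signal: d* solves 12.5 = 57.7 − 9.0·d*, so d* = (57.7 − 12.5)/9.0 ≈ 5.0222.
High-fitness type's separating payoff: 57.7 − 3.3 × d* = 57.7 − 3.3 × (57.7 − 12.5)/9.0 = 57.7 − 149.16/9.0 ≈ 41.1267.
Pooling payoff: 0.53 × 57.7 + 0.47 × 12.5 = 36.456.
Difference: 41.1267 − 36.456 = 4.6707, i.e. 4.67 to two decimal places.
The high-fitness type prefers to separate.

4.67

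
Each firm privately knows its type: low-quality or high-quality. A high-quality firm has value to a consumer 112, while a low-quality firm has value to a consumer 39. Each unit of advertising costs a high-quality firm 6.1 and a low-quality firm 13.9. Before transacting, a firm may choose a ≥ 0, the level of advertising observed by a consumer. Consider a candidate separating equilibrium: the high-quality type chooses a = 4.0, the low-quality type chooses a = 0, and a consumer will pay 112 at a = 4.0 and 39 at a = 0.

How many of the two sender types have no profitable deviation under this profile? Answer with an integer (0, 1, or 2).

1

High-quality type: signal → 112 − 6.1 × 4.0 = 87.6; deviate to 0 → 39. IC holds (87.6 ≥ 39).
Low-quality type: stay at 0 → 39; mimic → 112 − 13.9 × 4.0 = 56.4. IC fails (39 < 56.4).
1 of 2 constraints hold, so this profile is not an equilibrium.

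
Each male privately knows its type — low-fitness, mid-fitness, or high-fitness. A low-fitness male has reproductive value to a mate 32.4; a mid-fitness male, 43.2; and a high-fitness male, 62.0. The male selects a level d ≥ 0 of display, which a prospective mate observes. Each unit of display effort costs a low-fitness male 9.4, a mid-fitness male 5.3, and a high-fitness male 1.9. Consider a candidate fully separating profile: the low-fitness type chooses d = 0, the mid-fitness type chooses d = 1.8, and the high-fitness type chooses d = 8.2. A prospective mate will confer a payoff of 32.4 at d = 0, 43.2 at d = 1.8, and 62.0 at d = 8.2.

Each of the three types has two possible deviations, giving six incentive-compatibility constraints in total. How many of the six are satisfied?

6

Mid-fitness (own payoff 43.2 − 5.3×1.8 = 33.66): to d=0 gives 32.4 → no gain ✓; to d=8.2 gives 62.0 − 5.3×8.2 = 18.54 → no gain ✓.
High-fitness (own payoff 62.0 − 1.9×8.2 = 46.42): to d=0 gives 32.4 → no gain ✓; to d=1.8 gives 43.2 − 1.9×1.8 = 39.78 → no gain ✓.
Low-fitness (own payoff 32.4): to d=1.8 gives 43.2 − 9.4×1.8 = 26.28 → no gain ✓; to d=8.2 gives 62.0 − 9.4×8.2 = -15.08 → no gain ✓.
6 of the 6 constraints hold; this profile is a separating equilibrium.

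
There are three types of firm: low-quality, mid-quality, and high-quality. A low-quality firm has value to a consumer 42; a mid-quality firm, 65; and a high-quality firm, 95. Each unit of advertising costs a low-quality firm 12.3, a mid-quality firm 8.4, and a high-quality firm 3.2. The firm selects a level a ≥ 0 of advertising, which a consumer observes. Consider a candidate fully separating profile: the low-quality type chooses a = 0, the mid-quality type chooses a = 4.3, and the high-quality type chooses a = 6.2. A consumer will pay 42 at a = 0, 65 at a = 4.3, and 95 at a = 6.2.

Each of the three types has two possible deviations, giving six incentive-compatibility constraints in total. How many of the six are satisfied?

4

High-quality (own payoff 95 − 3.2×6.2 = 75.16): to a=0 gives 42 → no gain ✓; to a=4.3 gives 65 − 3.2×4.3 = 51.24 → no gain ✓.
Low-quality (own payoff 42): to a=4.3 gives 65 − 12.3×4.3 = 12.11 → no gain ✓; to a=6.2 gives 95 − 12.3×6.2 = 18.74 → no gain ✓.
Mid-quality (own payoff 65 − 8.4×4.3 = 28.88): to a=0 gives 42 → profitable ✗; to a=6.2 gives 95 − 8.4×6.2 = 42.92 → profitable ✗.
4 of the 6 constraints hold; not an equilibrium.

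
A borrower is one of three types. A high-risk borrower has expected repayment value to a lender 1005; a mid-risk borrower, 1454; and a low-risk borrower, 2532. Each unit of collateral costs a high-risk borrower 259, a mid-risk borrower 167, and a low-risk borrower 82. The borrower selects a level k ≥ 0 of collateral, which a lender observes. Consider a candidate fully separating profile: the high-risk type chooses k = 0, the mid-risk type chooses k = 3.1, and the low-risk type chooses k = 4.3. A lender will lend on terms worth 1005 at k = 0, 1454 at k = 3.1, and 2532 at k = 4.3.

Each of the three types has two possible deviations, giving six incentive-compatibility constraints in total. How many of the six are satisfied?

High-risk (own payoff 1005): to k=3.1 gives 1454 − 259×3.1 = 651.1 → no gain ✓; to k=4.3 gives 2532 − 259×4.3 = 1418.3 → profitable ✗.
Mid-risk (own payoff 1454 − 167×3.1 = 936.3): to k=0 gives 1005 → profitable ✗; to k=4.3 gives 2532 − 167×4.3 = 1813.9 → profitable ✗.
Low-risk (own payoff 2532 − 82×4.3 = 2179.4): to k=0 gives 1005 → no gain ✓; to k=3.1 gives 1454 − 82×3.1 = 1199.8 → no gain ✓.
3 of the 6 constraints hold; not an equilibrium.

3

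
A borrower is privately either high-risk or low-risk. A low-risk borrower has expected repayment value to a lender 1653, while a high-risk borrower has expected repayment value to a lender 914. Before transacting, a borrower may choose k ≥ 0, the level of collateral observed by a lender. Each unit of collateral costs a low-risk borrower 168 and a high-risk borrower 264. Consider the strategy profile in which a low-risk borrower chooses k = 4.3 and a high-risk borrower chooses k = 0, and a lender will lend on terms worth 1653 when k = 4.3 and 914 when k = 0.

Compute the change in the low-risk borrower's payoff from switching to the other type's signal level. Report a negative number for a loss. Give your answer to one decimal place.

-16.6

Playing k = 4.3 the low-risk borrower receives 1653 − 168 × 4.3 = 930.6.
Deviating to k = 0 yields 914 instead.
Gain from deviating: 914 − 930.6 = -16.6.
The gain is negative, so the low-risk type's incentive-compatibility constraint is satisfied.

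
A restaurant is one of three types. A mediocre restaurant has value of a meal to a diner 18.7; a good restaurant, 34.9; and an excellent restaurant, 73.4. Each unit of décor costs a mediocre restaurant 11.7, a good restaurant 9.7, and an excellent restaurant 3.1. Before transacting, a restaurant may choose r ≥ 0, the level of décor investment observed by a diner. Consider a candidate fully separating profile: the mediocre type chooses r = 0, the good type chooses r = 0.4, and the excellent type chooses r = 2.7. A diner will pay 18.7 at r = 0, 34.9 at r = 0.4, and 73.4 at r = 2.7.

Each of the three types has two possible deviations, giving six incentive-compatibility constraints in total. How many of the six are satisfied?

Excellent (own payoff 73.4 − 3.1×2.7 = 65.03): to r=0 gives 18.7 → no gain ✓; to r=0.4 gives 34.9 − 3.1×0.4 = 33.66 → no gain ✓.
Good (own payoff 34.9 − 9.7×0.4 = 31.02): to r=0 gives 18.7 → no gain ✓; to r=2.7 gives 73.4 − 9.7×2.7 = 47.21 → profitable ✗.
Mediocre (own payoff 18.7): to r=0.4 gives 34.9 − 11.7×0.4 = 30.22 → profitable ✗; to r=2.7 gives 73.4 − 11.7×2.7 = 41.81 → profitable ✗.
3 of the 6 constraints hold; not an equilibrium.

3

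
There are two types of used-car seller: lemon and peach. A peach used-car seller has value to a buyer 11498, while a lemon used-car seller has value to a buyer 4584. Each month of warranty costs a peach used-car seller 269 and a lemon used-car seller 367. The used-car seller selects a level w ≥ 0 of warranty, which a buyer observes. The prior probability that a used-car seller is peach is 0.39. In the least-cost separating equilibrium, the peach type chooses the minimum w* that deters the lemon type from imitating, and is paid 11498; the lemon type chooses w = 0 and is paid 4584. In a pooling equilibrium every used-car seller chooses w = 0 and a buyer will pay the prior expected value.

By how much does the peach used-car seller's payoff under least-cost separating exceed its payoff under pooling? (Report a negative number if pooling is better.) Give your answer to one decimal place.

-850.2

Least-cost separating signal: w* solves 4584 = 11498 − 367·w*, so w* = (11498 − 4584)/367 ≈ 18.8392.
Peach type's separating payoff: 11498 − 269 × w* = 11498 − 269 × (11498 − 4584)/367 = 11498 − 1859866/367 ≈ 6430.245.
Pooling payoff: 0.39 × 11498 + 0.61 × 4584 = 7280.46.
Difference: 6430.245 − 7280.46 = -850.215, i.e. -850.2 to one decimal place.
The peach type would prefer the pooling outcome.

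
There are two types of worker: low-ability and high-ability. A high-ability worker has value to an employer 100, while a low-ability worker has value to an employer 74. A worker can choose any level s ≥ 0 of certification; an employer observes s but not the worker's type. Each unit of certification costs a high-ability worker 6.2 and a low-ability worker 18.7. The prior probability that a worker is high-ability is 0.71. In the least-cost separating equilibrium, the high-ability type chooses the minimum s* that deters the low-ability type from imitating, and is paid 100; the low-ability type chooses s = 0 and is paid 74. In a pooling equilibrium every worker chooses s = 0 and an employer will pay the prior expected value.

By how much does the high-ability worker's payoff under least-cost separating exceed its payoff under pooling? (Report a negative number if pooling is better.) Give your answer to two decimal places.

-1.08

Least-cost separating signal: s* solves 74 = 100 − 18.7·s*, so s* = (100 − 74)/18.7 ≈ 1.3904.
High-ability type's separating payoff: 100 − 6.2 × s* = 100 − 6.2 × (100 − 74)/18.7 = 100 − 161.2/18.7 ≈ 91.3797.
Pooling payoff: 0.71 × 100 + 0.29 × 74 = 92.46.
Difference: 91.3797 − 92.46 = -1.0803, i.e. -1.08 to two decimal places.
The high-ability type would prefer the pooling outcome.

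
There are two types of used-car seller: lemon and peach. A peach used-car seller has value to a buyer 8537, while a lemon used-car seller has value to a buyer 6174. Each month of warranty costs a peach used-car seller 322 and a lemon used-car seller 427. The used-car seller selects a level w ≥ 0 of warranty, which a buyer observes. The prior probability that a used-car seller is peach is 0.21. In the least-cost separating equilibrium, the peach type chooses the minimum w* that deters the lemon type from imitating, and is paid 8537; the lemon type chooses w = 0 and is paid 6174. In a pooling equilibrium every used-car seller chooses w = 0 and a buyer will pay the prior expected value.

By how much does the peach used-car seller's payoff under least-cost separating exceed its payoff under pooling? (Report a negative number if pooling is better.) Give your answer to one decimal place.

84.8

Least-cost separating signal: w* solves 6174 = 8537 − 427·w*, so w* = (8537 − 6174)/427 ≈ 5.5340.
Peach type's separating payoff: 8537 − 322 × w* = 8537 − 322 × (8537 − 6174)/427 = 8537 − 760886/427 ≈ 6755.066.
Pooling payoff: 0.21 × 8537 + 0.79 × 6174 = 6670.23.
Difference: 6755.066 − 6670.23 = 84.836, i.e. 84.8 to one decimal place.
The peach type prefers to separate.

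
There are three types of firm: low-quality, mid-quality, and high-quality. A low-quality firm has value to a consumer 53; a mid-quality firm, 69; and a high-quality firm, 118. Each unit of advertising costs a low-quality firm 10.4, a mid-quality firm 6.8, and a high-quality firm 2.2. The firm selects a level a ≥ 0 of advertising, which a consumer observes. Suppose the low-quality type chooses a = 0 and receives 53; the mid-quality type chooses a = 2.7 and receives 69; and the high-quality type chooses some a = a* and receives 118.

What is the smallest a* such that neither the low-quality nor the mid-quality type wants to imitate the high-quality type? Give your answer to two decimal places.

Mid-quality type (on-path payoff 69 − 6.8×2.7 = 50.64) won't mimic when 50.64 ≥ 118 − 6.8·a*, i.e. a* ≥ 9.91.
Low-quality type (on-path payoff 53) won't mimic when 53 ≥ 118 − 10.4·a*, i.e. a* ≥ 6.25.
Both must hold, so a* = max(6.25, 9.91) = 9.91. The mid-quality type's constraint binds.

9.91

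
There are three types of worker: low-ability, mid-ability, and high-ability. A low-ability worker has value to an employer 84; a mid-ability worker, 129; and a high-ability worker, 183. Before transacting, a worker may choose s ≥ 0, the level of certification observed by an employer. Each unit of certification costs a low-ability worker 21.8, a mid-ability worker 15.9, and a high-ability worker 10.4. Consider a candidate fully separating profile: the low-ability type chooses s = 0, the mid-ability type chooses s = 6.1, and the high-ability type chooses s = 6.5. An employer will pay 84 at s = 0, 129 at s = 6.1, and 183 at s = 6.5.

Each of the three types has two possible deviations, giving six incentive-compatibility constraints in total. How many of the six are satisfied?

High-ability (own payoff 183 − 10.4×6.5 = 115.4): to s=0 gives 84 → no gain ✓; to s=6.1 gives 129 − 10.4×6.1 = 65.56 → no gain ✓.
Mid-ability (own payoff 129 − 15.9×6.1 = 32.01): to s=0 gives 84 → profitable ✗; to s=6.5 gives 183 − 15.9×6.5 = 79.65 → profitable ✗.
Low-ability (own payoff 84): to s=6.1 gives 129 − 21.8×6.1 = -3.98 → no gain ✓; to s=6.5 gives 183 − 21.8×6.5 = 41.3 → no gain ✓.
4 of the 6 constraints hold; not an equilibrium.

4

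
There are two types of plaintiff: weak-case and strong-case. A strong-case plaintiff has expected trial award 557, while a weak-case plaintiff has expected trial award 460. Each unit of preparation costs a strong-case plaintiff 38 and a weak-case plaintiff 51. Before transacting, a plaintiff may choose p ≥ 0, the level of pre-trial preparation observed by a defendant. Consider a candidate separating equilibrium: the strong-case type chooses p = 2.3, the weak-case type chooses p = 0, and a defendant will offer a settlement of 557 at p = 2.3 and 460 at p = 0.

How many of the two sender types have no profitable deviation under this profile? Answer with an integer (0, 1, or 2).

2

Weak-case type: stay at 0 → 460; mimic → 557 − 51 × 2.3 = 439.7. IC holds (460 ≥ 439.7).
Strong-case type: signal → 557 − 38 × 2.3 = 469.6; deviate to 0 → 460. IC holds (469.6 ≥ 460).
2 of 2 constraints hold, so this is a separating equilibrium.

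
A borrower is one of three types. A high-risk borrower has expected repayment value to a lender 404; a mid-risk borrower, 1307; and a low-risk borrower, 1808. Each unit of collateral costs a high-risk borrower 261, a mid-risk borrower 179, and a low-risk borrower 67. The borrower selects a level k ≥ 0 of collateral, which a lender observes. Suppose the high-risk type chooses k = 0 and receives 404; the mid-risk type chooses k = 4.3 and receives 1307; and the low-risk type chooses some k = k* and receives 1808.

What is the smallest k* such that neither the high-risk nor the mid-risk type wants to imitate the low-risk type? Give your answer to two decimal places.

7.10

Mid-risk type (on-path payoff 1307 − 179×4.3 = 537.3) won't mimic when 537.3 ≥ 1808 − 179·k*, i.e. k* ≥ 7.10.
High-risk type (on-path payoff 404) won't mimic when 404 ≥ 1808 − 261·k*, i.e. k* ≥ 5.38.
Both must hold, so k* = max(5.38, 7.10) = 7.10. The mid-risk type's constraint binds.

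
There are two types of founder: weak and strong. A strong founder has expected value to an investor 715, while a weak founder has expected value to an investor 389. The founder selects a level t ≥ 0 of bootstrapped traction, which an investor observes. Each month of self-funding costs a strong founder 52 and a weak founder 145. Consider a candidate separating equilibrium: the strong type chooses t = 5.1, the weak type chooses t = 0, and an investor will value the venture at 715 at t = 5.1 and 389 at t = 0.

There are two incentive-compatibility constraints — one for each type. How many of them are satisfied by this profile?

2

Strong type: signal → 715 − 52 × 5.1 = 449.8; deviate to 0 → 389. IC holds (449.8 ≥ 389).
Weak type: stay at 0 → 389; mimic → 715 − 145 × 5.1 = -24.5. IC holds (389 ≥ -24.5).
2 of 2 constraints hold, so this is a separating equilibrium.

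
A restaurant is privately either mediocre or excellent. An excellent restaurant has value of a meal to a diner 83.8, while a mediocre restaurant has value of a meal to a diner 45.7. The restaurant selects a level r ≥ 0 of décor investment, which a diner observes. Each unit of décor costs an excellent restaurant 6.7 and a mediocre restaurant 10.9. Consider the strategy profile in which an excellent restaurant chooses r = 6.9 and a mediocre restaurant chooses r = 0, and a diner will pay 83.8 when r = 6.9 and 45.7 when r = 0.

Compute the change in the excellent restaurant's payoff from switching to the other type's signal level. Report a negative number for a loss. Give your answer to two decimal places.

Playing r = 6.9 the excellent restaurant receives 83.8 − 6.7 × 6.9 = 37.57.
Deviating to r = 0 yields 45.7 instead.
Gain from deviating: 45.7 − 37.57 = 8.13.
The gain is positive, so the excellent type's incentive-compatibility constraint is violated — this profile is not a separating equilibrium.

8.13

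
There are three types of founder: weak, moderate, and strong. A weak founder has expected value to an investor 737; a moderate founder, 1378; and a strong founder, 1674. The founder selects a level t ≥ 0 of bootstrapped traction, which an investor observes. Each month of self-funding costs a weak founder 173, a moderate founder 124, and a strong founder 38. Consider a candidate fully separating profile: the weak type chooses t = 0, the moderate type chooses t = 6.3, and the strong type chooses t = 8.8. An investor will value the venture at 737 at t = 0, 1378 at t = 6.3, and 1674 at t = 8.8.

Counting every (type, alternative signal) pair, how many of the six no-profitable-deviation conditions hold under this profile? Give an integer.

5

Strong (own payoff 1674 − 38×8.8 = 1339.6): to t=0 gives 737 → no gain ✓; to t=6.3 gives 1378 − 38×6.3 = 1138.6 → no gain ✓.
Weak (own payoff 737): to t=6.3 gives 1378 − 173×6.3 = 288.1 → no gain ✓; to t=8.8 gives 1674 − 173×8.8 = 151.6 → no gain ✓.
Moderate (own payoff 1378 − 124×6.3 = 596.8): to t=0 gives 737 → profitable ✗; to t=8.8 gives 1674 − 124×8.8 = 582.8 → no gain ✓.
5 of the 6 constraints hold; not an equilibrium.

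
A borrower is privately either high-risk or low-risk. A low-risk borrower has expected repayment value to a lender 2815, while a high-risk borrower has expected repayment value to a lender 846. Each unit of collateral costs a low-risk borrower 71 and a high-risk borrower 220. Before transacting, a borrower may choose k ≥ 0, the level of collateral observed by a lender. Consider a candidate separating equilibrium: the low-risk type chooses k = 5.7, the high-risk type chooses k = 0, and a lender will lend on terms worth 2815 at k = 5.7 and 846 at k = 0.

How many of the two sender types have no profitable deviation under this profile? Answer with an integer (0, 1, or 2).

1

High-risk type: stay at 0 → 846; mimic → 2815 − 220 × 5.7 = 1561. IC fails (846 < 1561).
Low-risk type: signal → 2815 − 71 × 5.7 = 2410.3; deviate to 0 → 846. IC holds (2410.3 ≥ 846).
1 of 2 constraints hold, so this profile is not an equilibrium.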